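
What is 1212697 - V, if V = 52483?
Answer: 1160214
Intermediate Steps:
1212697 - V = 1212697 - 1*52483 = 1212697 - 52483 = 1160214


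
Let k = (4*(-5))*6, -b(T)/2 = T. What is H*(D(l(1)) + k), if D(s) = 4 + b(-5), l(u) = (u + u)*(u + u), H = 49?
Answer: -5194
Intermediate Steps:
b(T) = -2*T
l(u) = 4*u² (l(u) = (2*u)*(2*u) = 4*u²)
k = -120 (k = -20*6 = -120)
D(s) = 14 (D(s) = 4 - 2*(-5) = 4 + 10 = 14)
H*(D(l(1)) + k) = 49*(14 - 120) = 49*(-106) = -5194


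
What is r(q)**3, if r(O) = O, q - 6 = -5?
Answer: 1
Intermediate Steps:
q = 1 (q = 6 - 5 = 1)
r(q)**3 = 1**3 = 1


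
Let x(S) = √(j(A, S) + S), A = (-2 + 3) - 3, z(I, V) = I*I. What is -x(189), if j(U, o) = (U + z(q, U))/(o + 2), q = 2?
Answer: -√6895291/191 ≈ -13.748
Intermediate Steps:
z(I, V) = I²
A = -2 (A = 1 - 3 = -2)
j(U, o) = (4 + U)/(2 + o) (j(U, o) = (U + 2²)/(o + 2) = (U + 4)/(2 + o) = (4 + U)/(2 + o))
x(S) = √(S + 2/(2 + S)) (x(S) = √((4 - 2)/(2 + S) + S) = √(2/(2 + S) + S) = √(S + 2/(2 + S)))
-x(189) = -√((2 + 189*(2 + 189))/(2 + 189)) = -√((2 + 189*191)/191) = -√((2 + 36099)/191) = -√((1/191)*36101) = -√(36101/191) = -√6895291/191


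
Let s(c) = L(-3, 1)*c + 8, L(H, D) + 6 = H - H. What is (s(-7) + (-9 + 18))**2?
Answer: 3481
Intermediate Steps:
L(H, D) = -6 (L(H, D) = -6 + (H - H) = -6 + 0 = -6)
s(c) = 8 - 6*c (s(c) = -6*c + 8 = 8 - 6*c)
(s(-7) + (-9 + 18))**2 = ((8 - 6*(-7)) + (-9 + 18))**2 = ((8 + 42) + 9)**2 = (50 + 9)**2 = 59**2 = 3481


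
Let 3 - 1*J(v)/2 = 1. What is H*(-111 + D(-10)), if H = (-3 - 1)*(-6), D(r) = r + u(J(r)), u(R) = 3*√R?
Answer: -2760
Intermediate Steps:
J(v) = 4 (J(v) = 6 - 2*1 = 6 - 2 = 4)
D(r) = 6 + r (D(r) = r + 3*√4 = r + 3*2 = r + 6 = 6 + r)
H = 24 (H = -4*(-6) = 24)
H*(-111 + D(-10)) = 24*(-111 + (6 - 10)) = 24*(-111 - 4) = 24*(-115) = -2760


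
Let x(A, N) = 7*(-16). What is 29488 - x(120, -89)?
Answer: 29600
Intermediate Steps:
x(A, N) = -112
29488 - x(120, -89) = 29488 - 1*(-112) = 29488 + 112 = 29600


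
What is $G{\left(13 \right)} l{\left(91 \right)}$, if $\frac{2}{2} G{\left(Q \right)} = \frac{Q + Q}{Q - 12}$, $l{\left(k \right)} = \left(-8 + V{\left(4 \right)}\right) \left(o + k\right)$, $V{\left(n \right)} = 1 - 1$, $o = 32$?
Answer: $-25584$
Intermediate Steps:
$V{\left(n \right)} = 0$
$l{\left(k \right)} = -256 - 8 k$ ($l{\left(k \right)} = \left(-8 + 0\right) \left(32 + k\right) = - 8 \left(32 + k\right) = -256 - 8 k$)
$G{\left(Q \right)} = \frac{2 Q}{-12 + Q}$ ($G{\left(Q \right)} = \frac{Q + Q}{Q - 12} = \frac{2 Q}{-12 + Q}$)
$G{\left(13 \right)} l{\left(91 \right)} = 2 \cdot 13 \frac{1}{-12 + 13} \left(-256 - 728\right) = 2 \cdot 13 \cdot 1^{-1} \left(-256 - 728\right) = 2 \cdot 13 \cdot 1 \left(-984\right) = 26 \left(-984\right) = -25584$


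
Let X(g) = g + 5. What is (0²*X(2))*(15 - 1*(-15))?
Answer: 0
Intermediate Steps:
X(g) = 5 + g
(0²*X(2))*(15 - 1*(-15)) = (0²*(5 + 2))*(15 - 1*(-15)) = (0*7)*(15 + 15) = 0*30 = 0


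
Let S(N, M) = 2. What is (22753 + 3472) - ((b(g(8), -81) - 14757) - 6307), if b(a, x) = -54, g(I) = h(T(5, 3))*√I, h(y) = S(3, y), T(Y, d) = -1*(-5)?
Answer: 47343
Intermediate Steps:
T(Y, d) = 5
h(y) = 2
g(I) = 2*√I
(22753 + 3472) - ((b(g(8), -81) - 14757) - 6307) = (22753 + 3472) - ((-54 - 14757) - 6307) = 26225 - (-14811 - 6307) = 26225 - 1*(-21118) = 26225 + 21118 = 47343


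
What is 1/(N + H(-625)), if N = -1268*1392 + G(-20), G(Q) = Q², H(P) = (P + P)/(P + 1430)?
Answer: -161/284109866 ≈ -5.6668e-7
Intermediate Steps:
H(P) = 2*P/(1430 + P) (H(P) = (2*P)/(1430 + P) = 2*P/(1430 + P))
N = -1764656 (N = -1268*1392 + (-20)² = -1765056 + 400 = -1764656)
1/(N + H(-625)) = 1/(-1764656 + 2*(-625)/(1430 - 625)) = 1/(-1764656 + 2*(-625)/805) = 1/(-1764656 + 2*(-625)*(1/805)) = 1/(-1764656 - 250/161) = 1/(-284109866/161) = -161/284109866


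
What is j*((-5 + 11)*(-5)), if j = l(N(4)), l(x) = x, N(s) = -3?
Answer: 90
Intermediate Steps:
j = -3
j*((-5 + 11)*(-5)) = -3*(-5 + 11)*(-5) = -18*(-5) = -3*(-30) = 90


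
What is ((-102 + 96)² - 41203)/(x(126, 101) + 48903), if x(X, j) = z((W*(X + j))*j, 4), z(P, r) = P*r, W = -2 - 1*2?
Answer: 41167/317929 ≈ 0.12948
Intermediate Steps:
W = -4 (W = -2 - 2 = -4)
x(X, j) = 4*j*(-4*X - 4*j) (x(X, j) = ((-4*(X + j))*j)*4 = ((-4*X - 4*j)*j)*4 = (j*(-4*X - 4*j))*4 = 4*j*(-4*X - 4*j))
((-102 + 96)² - 41203)/(x(126, 101) + 48903) = ((-102 + 96)² - 41203)/(-16*101*(126 + 101) + 48903) = ((-6)² - 41203)/(-16*101*227 + 48903) = (36 - 41203)/(-366832 + 48903) = -41167/(-317929) = -41167*(-1/317929) = 41167/317929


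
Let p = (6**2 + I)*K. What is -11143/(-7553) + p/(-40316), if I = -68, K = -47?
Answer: 109470369/76126687 ≈ 1.4380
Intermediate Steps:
p = 1504 (p = (6**2 - 68)*(-47) = (36 - 68)*(-47) = -32*(-47) = 1504)
-11143/(-7553) + p/(-40316) = -11143/(-7553) + 1504/(-40316) = -11143*(-1/7553) + 1504*(-1/40316) = 11143/7553 - 376/10079 = 109470369/76126687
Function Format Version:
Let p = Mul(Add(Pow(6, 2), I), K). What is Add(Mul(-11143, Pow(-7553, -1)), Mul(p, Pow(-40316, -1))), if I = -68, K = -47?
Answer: Rational(109470369, 76126687) ≈ 1.4380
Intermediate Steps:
p = 1504 (p = Mul(Add(Pow(6, 2), -68), -47) = Mul(Add(36, -68), -47) = Mul(-32, -47) = 1504)
Add(Mul(-11143, Pow(-7553, -1)), Mul(p, Pow(-40316, -1))) = Add(Mul(-11143, Pow(-7553, -1)), Mul(1504, Pow(-40316, -1))) = Add(Mul(-11143, Rational(-1, 7553)), Mul(1504, Rational(-1, 40316))) = Add(Rational(11143, 7553), Rational(-376, 10079)) = Rational(109470369, 76126687)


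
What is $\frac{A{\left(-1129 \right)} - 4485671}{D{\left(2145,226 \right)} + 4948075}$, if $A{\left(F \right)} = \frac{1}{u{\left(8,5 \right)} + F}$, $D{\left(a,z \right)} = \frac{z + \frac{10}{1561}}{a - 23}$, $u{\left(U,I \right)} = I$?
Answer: $- \frac{8350491062099305}{9211299032693652} \approx -0.90655$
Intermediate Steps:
$D{\left(a,z \right)} = \frac{\frac{10}{1561} + z}{-23 + a}$ ($D{\left(a,z \right)} = \frac{z + 10 \cdot \frac{1}{1561}}{-23 + a} = \frac{z + \frac{10}{1561}}{-23 + a} = \frac{\frac{10}{1561} + z}{-23 + a}$)
$A{\left(F \right)} = \frac{1}{5 + F}$
$\frac{A{\left(-1129 \right)} - 4485671}{D{\left(2145,226 \right)} + 4948075} = \frac{\frac{1}{5 - 1129} - 4485671}{\frac{\frac{10}{1561} + 226}{-23 + 2145} + 4948075} = \frac{\frac{1}{-1124} - 4485671}{\frac{1}{2122} \cdot \frac{352796}{1561} + 4948075} = \frac{- \frac{1}{1124} - 4485671}{\frac{1}{2122} \cdot \frac{352796}{1561} + 4948075} = - \frac{5041894205}{1124 \left(\frac{176398}{1656221} + 4948075\right)} = - \frac{5041894205}{1124 \cdot \frac{8195105900973}{1656221}} = \left(- \frac{5041894205}{1124}\right) \frac{1656221}{8195105900973} = - \frac{8350491062099305}{9211299032693652}$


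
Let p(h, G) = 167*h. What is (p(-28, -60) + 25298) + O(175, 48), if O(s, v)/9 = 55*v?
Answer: 44382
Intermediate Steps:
O(s, v) = 495*v (O(s, v) = 9*(55*v) = 495*v)
(p(-28, -60) + 25298) + O(175, 48) = (167*(-28) + 25298) + 495*48 = (-4676 + 25298) + 23760 = 20622 + 23760 = 44382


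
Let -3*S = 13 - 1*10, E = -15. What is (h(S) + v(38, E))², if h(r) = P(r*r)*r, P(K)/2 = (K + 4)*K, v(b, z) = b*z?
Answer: 336400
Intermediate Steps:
P(K) = 2*K*(4 + K) (P(K) = 2*((K + 4)*K) = 2*((4 + K)*K) = 2*(K*(4 + K)) = 2*K*(4 + K))
S = -1 (S = -(13 - 1*10)/3 = -(13 - 10)/3 = -⅓*3 = -1)
h(r) = 2*r³*(4 + r²) (h(r) = (2*(r*r)*(4 + r*r))*r = (2*r²*(4 + r²))*r = 2*r³*(4 + r²))
(h(S) + v(38, E))² = (2*(-1)³*(4 + (-1)²) + 38*(-15))² = (2*(-1)*(4 + 1) - 570)² = (2*(-1)*5 - 570)² = (-10 - 570)² = (-580)² = 336400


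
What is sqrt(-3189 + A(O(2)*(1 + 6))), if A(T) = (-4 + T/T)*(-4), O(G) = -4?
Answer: 3*I*sqrt(353) ≈ 56.365*I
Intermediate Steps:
A(T) = 12 (A(T) = (-4 + 1)*(-4) = -3*(-4) = 12)
sqrt(-3189 + A(O(2)*(1 + 6))) = sqrt(-3189 + 12) = sqrt(-3177) = 3*I*sqrt(353)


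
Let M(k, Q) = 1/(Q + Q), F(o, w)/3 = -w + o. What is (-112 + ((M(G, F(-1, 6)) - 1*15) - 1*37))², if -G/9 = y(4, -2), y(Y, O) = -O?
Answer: 47458321/1764 ≈ 26904.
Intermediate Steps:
G = -18 (G = -(-9)*(-2) = -9*2 = -18)
F(o, w) = -3*w + 3*o (F(o, w) = 3*(-w + o) = 3*(o - w) = -3*w + 3*o)
M(k, Q) = 1/(2*Q)
(-112 + ((M(G, F(-1, 6)) - 1*15) - 1*37))² = (-112 + ((1/(2*(-3*6 + 3*(-1))) - 1*15) - 1*37))² = (-112 + ((1/(2*(-18 - 3)) - 15) - 37))² = (-112 + (((½)/(-21) - 15) - 37))² = (-112 + (((½)*(-1/21) - 15) - 37))² = (-112 + ((-1/42 - 15) - 37))² = (-112 + (-631/42 - 37))² = (-112 - 2185/42)² = (-6889/42)² = 47458321/1764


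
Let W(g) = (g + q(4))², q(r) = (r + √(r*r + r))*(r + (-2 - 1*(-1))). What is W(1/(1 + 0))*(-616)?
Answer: -214984 - 96096*√5 ≈ -4.2986e+5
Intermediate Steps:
q(r) = (-1 + r)*(r + √(r + r²)) (q(r) = (r + √(r² + r))*(r + (-2 + 1)) = (r + √(r + r²))*(r - 1) = (r + √(r + r²))*(-1 + r) = (-1 + r)*(r + √(r + r²)))
W(g) = (12 + g + 6*√5)² (W(g) = (g + (4² - 1*4 - √(4*(1 + 4)) + 4*√(4*(1 + 4))))² = (g + (16 - 4 - √(4*5) + 4*√(4*5)))² = (g + (16 - 4 - √20 + 4*√20))² = (g + (16 - 4 - 2*√5 + 4*(2*√5)))² = (g + (16 - 4 - 2*√5 + 8*√5))² = (g + (12 + 6*√5))² = (12 + g + 6*√5)²)
W(1/(1 + 0))*(-616) = (12 + 1/(1 + 0) + 6*√5)²*(-616) = (12 + 1/1 + 6*√5)²*(-616) = (12 + 1 + 6*√5)²*(-616) = (13 + 6*√5)²*(-616) = -616*(13 + 6*√5)²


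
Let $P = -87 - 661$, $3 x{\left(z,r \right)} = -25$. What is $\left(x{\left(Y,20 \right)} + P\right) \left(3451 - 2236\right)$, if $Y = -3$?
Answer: $-918945$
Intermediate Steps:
$x{\left(z,r \right)} = - \frac{25}{3}$ ($x{\left(z,r \right)} = \frac{1}{3} \left(-25\right) = - \frac{25}{3}$)
$P = -748$ ($P = -87 - 661 = -748$)
$\left(x{\left(Y,20 \right)} + P\right) \left(3451 - 2236\right) = \left(- \frac{25}{3} - 748\right) \left(3451 - 2236\right) = \left(- \frac{2269}{3}\right) 1215 = -918945$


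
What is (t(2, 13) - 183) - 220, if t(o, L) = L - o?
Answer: -392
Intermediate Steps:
(t(2, 13) - 183) - 220 = ((13 - 1*2) - 183) - 220 = ((13 - 2) - 183) - 220 = (11 - 183) - 220 = -172 - 220 = -392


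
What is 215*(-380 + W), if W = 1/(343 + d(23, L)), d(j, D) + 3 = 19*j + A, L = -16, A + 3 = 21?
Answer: -12990257/159 ≈ -81700.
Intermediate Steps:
A = 18 (A = -3 + 21 = 18)
d(j, D) = 15 + 19*j (d(j, D) = -3 + (19*j + 18) = -3 + (18 + 19*j) = 15 + 19*j)
W = 1/795 (W = 1/(343 + (15 + 19*23)) = 1/(343 + (15 + 437)) = 1/(343 + 452) = 1/795 ≈ 0.0012579)
215*(-380 + W) = 215*(-380 + 1/795) = 215*(-302099/795) = -12990257/159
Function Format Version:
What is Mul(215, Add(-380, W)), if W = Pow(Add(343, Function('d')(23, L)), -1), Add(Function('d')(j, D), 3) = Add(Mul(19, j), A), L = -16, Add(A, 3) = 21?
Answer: Rational(-12990257, 159) ≈ -81700.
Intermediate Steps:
A = 18 (A = Add(-3, 21) = 18)
Function('d')(j, D) = Add(15, Mul(19, j)) (Function('d')(j, D) = Add(-3, Add(Mul(19, j), 18)) = Add(-3, Add(18, Mul(19, j))) = Add(15, Mul(19, j)))
W = Rational(1, 795) (W = Pow(Add(343, Add(15, Mul(19, 23))), -1) = Pow(Add(343, Add(15, 437)), -1) = Pow(Add(343, 452), -1) = Pow(795, -1) = Rational(1, 795) ≈ 0.0012579)
Mul(215, Add(-380, W)) = Mul(215, Add(-380, Rational(1, 795))) = Mul(215, Rational(-302099, 795)) = Rational(-12990257, 159)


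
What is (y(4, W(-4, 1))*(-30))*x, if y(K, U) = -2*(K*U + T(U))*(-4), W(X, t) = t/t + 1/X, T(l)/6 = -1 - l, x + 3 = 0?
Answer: -5400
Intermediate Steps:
x = -3 (x = -3 + 0 = -3)
T(l) = -6 - 6*l (T(l) = 6*(-1 - l) = -6 - 6*l)
W(X, t) = 1 + 1/X
y(K, U) = -48 - 48*U + 8*K*U (y(K, U) = -2*(K*U + (-6 - 6*U))*(-4) = -2*(-6 - 6*U + K*U)*(-4) = (12 + 12*U - 2*K*U)*(-4) = -48 - 48*U + 8*K*U)
(y(4, W(-4, 1))*(-30))*x = ((-48 - 48*(1 - 4)/(-4) + 8*4*((1 - 4)/(-4)))*(-30))*(-3) = ((-48 - (-12)*(-3) + 8*4*(-¼*(-3)))*(-30))*(-3) = ((-48 - 48*¾ + 8*4*(¾))*(-30))*(-3) = ((-48 - 36 + 24)*(-30))*(-3) = -60*(-30)*(-3) = 1800*(-3) = -5400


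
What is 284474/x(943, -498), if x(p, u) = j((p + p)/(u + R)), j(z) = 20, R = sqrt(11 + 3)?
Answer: 142237/10 ≈ 14224.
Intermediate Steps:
R = sqrt(14) ≈ 3.7417
x(p, u) = 20
284474/x(943, -498) = 284474/20 = 284474*(1/20) = 142237/10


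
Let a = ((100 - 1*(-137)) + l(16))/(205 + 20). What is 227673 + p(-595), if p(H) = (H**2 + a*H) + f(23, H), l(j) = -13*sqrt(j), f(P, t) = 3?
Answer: 5230906/9 ≈ 5.8121e+5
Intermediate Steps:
a = 37/45 (a = ((100 - 1*(-137)) - 13*sqrt(16))/(205 + 20) = ((100 + 137) - 13*4)/225 = (237 - 52)*(1/225) = 185*(1/225) = 37/45 ≈ 0.82222)
p(H) = 3 + H**2 + 37*H/45 (p(H) = (H**2 + 37*H/45) + 3 = 3 + H**2 + 37*H/45)
227673 + p(-595) = 227673 + (3 + (-595)**2 + (37/45)*(-595)) = 227673 + (3 + 354025 - 4403/9) = 227673 + 3181849/9 = 5230906/9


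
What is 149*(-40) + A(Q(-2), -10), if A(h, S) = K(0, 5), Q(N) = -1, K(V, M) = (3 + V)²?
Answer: -5951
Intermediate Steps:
A(h, S) = 9 (A(h, S) = (3 + 0)² = 3² = 9)
149*(-40) + A(Q(-2), -10) = 149*(-40) + 9 = -5960 + 9 = -5951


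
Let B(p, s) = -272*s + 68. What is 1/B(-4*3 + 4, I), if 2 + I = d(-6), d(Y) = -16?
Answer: 1/4964 ≈ 0.00020145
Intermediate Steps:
I = -18 (I = -2 - 16 = -18)
B(p, s) = 68 - 272*s
1/B(-4*3 + 4, I) = 1/(68 - 272*(-18)) = 1/(68 + 4896) = 1/4964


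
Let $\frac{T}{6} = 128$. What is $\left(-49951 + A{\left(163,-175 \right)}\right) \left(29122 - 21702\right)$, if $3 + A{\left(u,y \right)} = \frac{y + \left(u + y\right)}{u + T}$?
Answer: $- \frac{49297802660}{133} \approx -3.7066 \cdot 10^{8}$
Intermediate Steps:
$T = 768$ ($T = 6 \cdot 128 = 768$)
$A{\left(u,y \right)} = -3 + \frac{u + 2 y}{768 + u}$ ($A{\left(u,y \right)} = -3 + \frac{y + \left(u + y\right)}{u + 768} = -3 + \frac{u + 2 y}{768 + u}$)
$\left(-49951 + A{\left(163,-175 \right)}\right) \left(29122 - 21702\right) = \left(-49951 + \frac{2 \left(-1152 - 175 - 163\right)}{768 + 163}\right) \left(29122 - 21702\right) = \left(-49951 + \frac{2 \left(-1152 - 175 - 163\right)}{931}\right) 7420 = \left(-49951 + 2 \cdot \frac{1}{931} \left(-1490\right)\right) 7420 = \left(-49951 - \frac{2980}{931}\right) 7420 = \left(- \frac{46507361}{931}\right) 7420 = - \frac{49297802660}{133}$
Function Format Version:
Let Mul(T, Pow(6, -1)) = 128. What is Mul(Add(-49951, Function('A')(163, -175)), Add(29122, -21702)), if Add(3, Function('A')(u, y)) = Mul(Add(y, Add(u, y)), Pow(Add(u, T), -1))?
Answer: Rational(-49297802660, 133) ≈ -3.7066e+8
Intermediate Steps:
T = 768 (T = Mul(6, 128) = 768)
Function('A')(u, y) = Add(-3, Mul(Pow(Add(768, u), -1), Add(u, Mul(2, y)))) (Function('A')(u, y) = Add(-3, Mul(Add(y, Add(u, y)), Pow(Add(u, 768), -1))) = Add(-3, Mul(Add(u, Mul(2, y)), Pow(Add(768, u), -1))) = Add(-3, Mul(Pow(Add(768, u), -1), Add(u, Mul(2, y)))))
Mul(Add(-49951, Function('A')(163, -175)), Add(29122, -21702)) = Mul(Add(-49951, Mul(2, Pow(Add(768, 163), -1), Add(-1152, -175, Mul(-1, 163)))), Add(29122, -21702)) = Mul(Add(-49951, Mul(2, Pow(931, -1), Add(-1152, -175, -163))), 7420) = Mul(Add(-49951, Mul(2, Rational(1, 931), -1490)), 7420) = Mul(Add(-49951, Rational(-2980, 931)), 7420) = Mul(Rational(-46507361, 931), 7420) = Rational(-49297802660, 133)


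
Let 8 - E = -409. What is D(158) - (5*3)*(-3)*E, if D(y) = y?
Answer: 18923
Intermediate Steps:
E = 417 (E = 8 - 1*(-409) = 8 + 409 = 417)
D(158) - (5*3)*(-3)*E = 158 - (5*3)*(-3)*417 = 158 - 15*(-3)*417 = 158 - (-45)*417 = 158 - 1*(-18765) = 158 + 18765 = 18923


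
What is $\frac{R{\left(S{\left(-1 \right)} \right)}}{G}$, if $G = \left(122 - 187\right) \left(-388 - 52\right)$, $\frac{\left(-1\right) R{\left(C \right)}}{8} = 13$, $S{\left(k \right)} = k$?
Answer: $- \frac{1}{275} \approx -0.0036364$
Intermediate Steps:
$R{\left(C \right)} = -104$ ($R{\left(C \right)} = \left(-8\right) 13 = -104$)
$G = 28600$ ($G = \left(-65\right) \left(-440\right) = 28600$)
$\frac{R{\left(S{\left(-1 \right)} \right)}}{G} = - \frac{104}{28600} = \left(-104\right) \frac{1}{28600} = - \frac{1}{275}$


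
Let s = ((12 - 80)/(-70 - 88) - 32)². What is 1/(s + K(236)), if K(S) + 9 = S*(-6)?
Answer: -6241/2673389 ≈ -0.0023345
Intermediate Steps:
K(S) = -9 - 6*S (K(S) = -9 + S*(-6) = -9 - 6*S)
s = 6220036/6241 (s = (-68/(-158) - 32)² = (-68*(-1/158) - 32)² = (34/79 - 32)² = (-2494/79)² = 6220036/6241 ≈ 996.64)
1/(s + K(236)) = 1/(6220036/6241 + (-9 - 6*236)) = 1/(6220036/6241 + (-9 - 1416)) = 1/(6220036/6241 - 1425) = 1/(-2673389/6241) = -6241/2673389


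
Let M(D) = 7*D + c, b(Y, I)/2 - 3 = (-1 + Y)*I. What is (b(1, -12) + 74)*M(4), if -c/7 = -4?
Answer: 4480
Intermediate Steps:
c = 28 (c = -7*(-4) = 28)
b(Y, I) = 6 + 2*I*(-1 + Y) (b(Y, I) = 6 + 2*((-1 + Y)*I) = 6 + 2*(I*(-1 + Y)) = 6 + 2*I*(-1 + Y))
M(D) = 28 + 7*D (M(D) = 7*D + 28 = 28 + 7*D)
(b(1, -12) + 74)*M(4) = ((6 - 2*(-12) + 2*(-12)*1) + 74)*(28 + 7*4) = ((6 + 24 - 24) + 74)*(28 + 28) = (6 + 74)*56 = 80*56 = 4480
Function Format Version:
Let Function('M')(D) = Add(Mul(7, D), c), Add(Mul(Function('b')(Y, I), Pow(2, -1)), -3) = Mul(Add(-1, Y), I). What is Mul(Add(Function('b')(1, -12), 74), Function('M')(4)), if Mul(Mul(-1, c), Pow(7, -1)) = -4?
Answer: 4480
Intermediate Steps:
c = 28 (c = Mul(-7, -4) = 28)
Function('b')(Y, I) = Add(6, Mul(2, I, Add(-1, Y))) (Function('b')(Y, I) = Add(6, Mul(2, Mul(Add(-1, Y), I))) = Add(6, Mul(2, Mul(I, Add(-1, Y)))) = Add(6, Mul(2, I, Add(-1, Y))))
Function('M')(D) = Add(28, Mul(7, D)) (Function('M')(D) = Add(Mul(7, D), 28) = Add(28, Mul(7, D)))
Mul(Add(Function('b')(1, -12), 74), Function('M')(4)) = Mul(Add(Add(6, Mul(-2, -12), Mul(2, -12, 1)), 74), Add(28, Mul(7, 4))) = Mul(Add(Add(6, 24, -24), 74), Add(28, 28)) = Mul(Add(6, 74), 56) = Mul(80, 56) = 4480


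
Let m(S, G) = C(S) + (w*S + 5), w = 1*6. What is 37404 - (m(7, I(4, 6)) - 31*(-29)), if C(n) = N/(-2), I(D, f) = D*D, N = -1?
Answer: 72915/2 ≈ 36458.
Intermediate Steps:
w = 6
I(D, f) = D**2
C(n) = 1/2 (C(n) = -1/(-2) = -1*(-1/2) = 1/2)
m(S, G) = 11/2 + 6*S (m(S, G) = 1/2 + (6*S + 5) = 1/2 + (5 + 6*S) = 11/2 + 6*S)
37404 - (m(7, I(4, 6)) - 31*(-29)) = 37404 - ((11/2 + 6*7) - 31*(-29)) = 37404 - ((11/2 + 42) + 899) = 37404 - (95/2 + 899) = 37404 - 1*1893/2 = 37404 - 1893/2 = 72915/2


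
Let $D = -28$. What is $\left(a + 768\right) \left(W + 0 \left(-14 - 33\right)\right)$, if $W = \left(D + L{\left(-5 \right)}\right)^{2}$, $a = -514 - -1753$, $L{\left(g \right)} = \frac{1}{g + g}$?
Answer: $\frac{158474727}{100} \approx 1.5847 \cdot 10^{6}$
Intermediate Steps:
$L{\left(g \right)} = \frac{1}{2 g}$
$a = 1239$ ($a = -514 + 1753 = 1239$)
$W = \frac{78961}{100}$ ($W = \left(-28 + \frac{1}{2 \left(-5\right)}\right)^{2} = \left(-28 + \frac{1}{2} \left(- \frac{1}{5}\right)\right)^{2} = \left(-28 - \frac{1}{10}\right)^{2} = \left(- \frac{281}{10}\right)^{2} = \frac{78961}{100} \approx 789.61$)
$\left(a + 768\right) \left(W + 0 \left(-14 - 33\right)\right) = \left(1239 + 768\right) \left(\frac{78961}{100} + 0 \left(-14 - 33\right)\right) = 2007 \left(\frac{78961}{100} + 0 \left(-47\right)\right) = 2007 \left(\frac{78961}{100} + 0\right) = 2007 \cdot \frac{78961}{100} = \frac{158474727}{100}$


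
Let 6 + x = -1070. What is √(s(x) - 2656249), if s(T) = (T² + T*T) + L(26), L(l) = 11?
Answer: 9*I*√4206 ≈ 583.68*I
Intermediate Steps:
x = -1076 (x = -6 - 1070 = -1076)
s(T) = 11 + 2*T² (s(T) = (T² + T*T) + 11 = (T² + T²) + 11 = 2*T² + 11 = 11 + 2*T²)
√(s(x) - 2656249) = √((11 + 2*(-1076)²) - 2656249) = √((11 + 2*1157776) - 2656249) = √((11 + 2315552) - 2656249) = √(2315563 - 2656249) = √(-340686) = 9*I*√4206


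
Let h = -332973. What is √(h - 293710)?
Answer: I*√626683 ≈ 791.63*I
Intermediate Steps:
√(h - 293710) = √(-332973 - 293710) = √(-626683) = I*√626683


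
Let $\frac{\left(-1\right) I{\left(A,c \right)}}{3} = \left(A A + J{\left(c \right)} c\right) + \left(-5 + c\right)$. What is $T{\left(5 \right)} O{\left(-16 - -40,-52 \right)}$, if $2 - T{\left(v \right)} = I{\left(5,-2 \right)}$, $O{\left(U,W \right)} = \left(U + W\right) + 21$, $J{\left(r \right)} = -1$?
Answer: $-434$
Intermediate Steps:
$O{\left(U,W \right)} = 21 + U + W$
$I{\left(A,c \right)} = 15 - 3 A^{2}$ ($I{\left(A,c \right)} = - 3 \left(\left(A A - c\right) + \left(-5 + c\right)\right) = - 3 \left(\left(A^{2} - c\right) + \left(-5 + c\right)\right) = - 3 \left(-5 + A^{2}\right) = 15 - 3 A^{2}$)
$T{\left(v \right)} = 62$ ($T{\left(v \right)} = 2 - \left(15 - 3 \cdot 5^{2}\right) = 2 - \left(15 - 75\right) = 2 - -60 = 2 + 60 = 62$)
$T{\left(5 \right)} O{\left(-16 - -40,-52 \right)} = 62 \left(21 - -24 - 52\right) = 62 \left(21 + \left(-16 + 40\right) - 52\right) = 62 \left(21 + 24 - 52\right) = 62 \left(-7\right) = -434$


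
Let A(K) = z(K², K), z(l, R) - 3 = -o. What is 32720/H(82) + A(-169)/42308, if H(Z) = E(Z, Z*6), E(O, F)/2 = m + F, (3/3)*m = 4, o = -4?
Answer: 6180021/187364 ≈ 32.984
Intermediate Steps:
m = 4
E(O, F) = 8 + 2*F (E(O, F) = 2*(4 + F) = 8 + 2*F)
z(l, R) = 7 (z(l, R) = 3 - 1*(-4) = 3 + 4 = 7)
H(Z) = 8 + 12*Z (H(Z) = 8 + 2*(Z*6) = 8 + 2*(6*Z) = 8 + 12*Z)
A(K) = 7
32720/H(82) + A(-169)/42308 = 32720/(8 + 12*82) + 7/42308 = 32720/(8 + 984) + 7*(1/42308) = 32720/992 + 1/6044 = 32720*(1/992) + 1/6044 = 2045/62 + 1/6044 = 6180021/187364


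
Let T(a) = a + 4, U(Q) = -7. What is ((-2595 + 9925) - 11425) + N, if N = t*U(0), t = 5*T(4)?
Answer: -4375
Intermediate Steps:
T(a) = 4 + a
t = 40 (t = 5*(4 + 4) = 5*8 = 40)
N = -280 (N = 40*(-7) = -280)
((-2595 + 9925) - 11425) + N = ((-2595 + 9925) - 11425) - 280 = (7330 - 11425) - 280 = -4095 - 280 = -4375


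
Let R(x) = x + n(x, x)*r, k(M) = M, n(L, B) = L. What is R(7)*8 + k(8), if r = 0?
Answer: 64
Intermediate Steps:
R(x) = x (R(x) = x + x*0 = x + 0 = x)
R(7)*8 + k(8) = 7*8 + 8 = 56 + 8 = 64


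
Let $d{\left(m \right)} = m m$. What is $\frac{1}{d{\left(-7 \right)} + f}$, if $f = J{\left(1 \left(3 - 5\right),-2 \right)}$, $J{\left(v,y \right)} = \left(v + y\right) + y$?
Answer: $\frac{1}{43} \approx 0.023256$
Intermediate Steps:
$d{\left(m \right)} = m^{2}$
$J{\left(v,y \right)} = v + 2 y$
$f = -6$ ($f = 1 \left(3 - 5\right) + 2 \left(-2\right) = 1 \left(-2\right) - 4 = -2 - 4 = -6$)
$\frac{1}{d{\left(-7 \right)} + f} = \frac{1}{\left(-7\right)^{2} - 6} = \frac{1}{49 - 6} = \frac{1}{43}$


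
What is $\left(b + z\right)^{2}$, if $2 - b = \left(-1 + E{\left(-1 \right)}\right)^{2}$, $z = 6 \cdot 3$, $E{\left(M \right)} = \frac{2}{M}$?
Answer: $121$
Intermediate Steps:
$z = 18$
$b = -7$ ($b = 2 - \left(-1 + \frac{2}{-1}\right)^{2} = 2 - \left(-1 + 2 \left(-1\right)\right)^{2} = 2 - \left(-1 - 2\right)^{2} = 2 - \left(-3\right)^{2} = 2 - 9 = -7$)
$\left(b + z\right)^{2} = \left(-7 + 18\right)^{2} = 11^{2} = 121$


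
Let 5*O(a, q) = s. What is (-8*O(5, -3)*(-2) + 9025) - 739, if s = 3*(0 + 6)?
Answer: 41718/5 ≈ 8343.6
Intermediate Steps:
s = 18 (s = 3*6 = 18)
O(a, q) = 18/5 (O(a, q) = (⅕)*18 = 18/5)
(-8*O(5, -3)*(-2) + 9025) - 739 = (-8*18/5*(-2) + 9025) - 739 = (-144/5*(-2) + 9025) - 739 = (288/5 + 9025) - 739 = 45413/5 - 739 = 41718/5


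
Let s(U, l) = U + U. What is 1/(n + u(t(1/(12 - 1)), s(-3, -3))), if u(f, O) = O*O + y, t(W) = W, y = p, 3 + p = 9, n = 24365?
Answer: 1/24407 ≈ 4.0972e-5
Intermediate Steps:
p = 6 (p = -3 + 9 = 6)
y = 6
s(U, l) = 2*U
u(f, O) = 6 + O² (u(f, O) = O*O + 6 = O² + 6 = 6 + O²)
1/(n + u(t(1/(12 - 1)), s(-3, -3))) = 1/(24365 + (6 + (2*(-3))²)) = 1/(24365 + (6 + (-6)²)) = 1/(24365 + (6 + 36)) = 1/(24365 + 42) = 1/24407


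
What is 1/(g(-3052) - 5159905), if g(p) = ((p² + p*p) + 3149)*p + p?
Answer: -1/56871726921 ≈ -1.7583e-11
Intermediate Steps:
g(p) = p + p*(3149 + 2*p²) (g(p) = ((p² + p²) + 3149)*p + p = (2*p² + 3149)*p + p = (3149 + 2*p²)*p + p = p*(3149 + 2*p²) + p = p + p*(3149 + 2*p²))
1/(g(-3052) - 5159905) = 1/(2*(-3052)*(1575 + (-3052)²) - 5159905) = 1/(2*(-3052)*(1575 + 9314704) - 5159905) = 1/(2*(-3052)*9316279 - 5159905) = 1/(-56866567016 - 5159905) = 1/(-56871726921) = -1/56871726921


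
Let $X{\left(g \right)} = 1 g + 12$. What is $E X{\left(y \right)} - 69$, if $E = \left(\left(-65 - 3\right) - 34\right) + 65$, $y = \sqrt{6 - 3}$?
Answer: $-513 - 37 \sqrt{3} \approx -577.09$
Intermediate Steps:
$y = \sqrt{3} \approx 1.732$
$X{\left(g \right)} = 12 + g$ ($X{\left(g \right)} = g + 12 = 12 + g$)
$E = -37$ ($E = \left(-68 - 34\right) + 65 = -102 + 65 = -37$)
$E X{\left(y \right)} - 69 = - 37 \left(12 + \sqrt{3}\right) - 69 = \left(-444 - 37 \sqrt{3}\right) - 69 = -513 - 37 \sqrt{3}$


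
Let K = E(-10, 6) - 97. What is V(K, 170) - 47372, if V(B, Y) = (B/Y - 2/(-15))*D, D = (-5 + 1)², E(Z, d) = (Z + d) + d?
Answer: -12081596/255 ≈ -47379.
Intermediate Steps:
E(Z, d) = Z + 2*d
D = 16 (D = (-4)² = 16)
K = -95 (K = (-10 + 2*6) - 97 = (-10 + 12) - 97 = 2 - 97 = -95)
V(B, Y) = 32/15 + 16*B/Y (V(B, Y) = (B/Y - 2/(-15))*16 = (B/Y - 2*(-1/15))*16 = (B/Y + 2/15)*16 = (2/15 + B/Y)*16 = 32/15 + 16*B/Y)
V(K, 170) - 47372 = (32/15 + 16*(-95)/170) - 47372 = (32/15 + 16*(-95)*(1/170)) - 47372 = (32/15 - 152/17) - 47372 = -1736/255 - 47372 = -12081596/255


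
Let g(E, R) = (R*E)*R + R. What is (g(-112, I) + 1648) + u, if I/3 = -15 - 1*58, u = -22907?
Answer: -5393110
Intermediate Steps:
I = -219 (I = 3*(-15 - 1*58) = 3*(-15 - 58) = 3*(-73) = -219)
g(E, R) = R + E*R² (g(E, R) = (E*R)*R + R = E*R² + R = R + E*R²)
(g(-112, I) + 1648) + u = (-219*(1 - 112*(-219)) + 1648) - 22907 = (-219*(1 + 24528) + 1648) - 22907 = (-219*24529 + 1648) - 22907 = (-5371851 + 1648) - 22907 = -5370203 - 22907 = -5393110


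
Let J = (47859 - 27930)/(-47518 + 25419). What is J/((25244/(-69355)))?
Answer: 17950335/7245028 ≈ 2.4776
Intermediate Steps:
J = -2847/3157 (J = 19929/(-22099) = 19929*(-1/22099) = -2847/3157 ≈ -0.90181)
J/((25244/(-69355))) = -2847/(3157*(25244/(-69355))) = -2847/(3157*(25244*(-1/69355))) = -2847/(3157*(-25244/69355)) = -2847/3157*(-69355/25244) = 17950335/7245028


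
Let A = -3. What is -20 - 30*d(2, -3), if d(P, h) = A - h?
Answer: -20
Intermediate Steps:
d(P, h) = -3 - h
-20 - 30*d(2, -3) = -20 - 30*(-3 - 1*(-3)) = -20 - 30*(-3 + 3) = -20 - 30*0 = -20 + 0 = -20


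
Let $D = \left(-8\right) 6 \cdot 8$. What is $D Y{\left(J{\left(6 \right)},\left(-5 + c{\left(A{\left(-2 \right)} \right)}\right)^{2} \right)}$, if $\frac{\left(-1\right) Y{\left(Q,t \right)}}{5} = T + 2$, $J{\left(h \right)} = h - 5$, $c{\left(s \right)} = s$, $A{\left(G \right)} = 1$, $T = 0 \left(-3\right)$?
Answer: $3840$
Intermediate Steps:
$T = 0$
$J{\left(h \right)} = -5 + h$
$D = -384$ ($D = \left(-48\right) 8 = -384$)
$Y{\left(Q,t \right)} = -10$ ($Y{\left(Q,t \right)} = - 5 \left(0 + 2\right) = \left(-5\right) 2 = -10$)
$D Y{\left(J{\left(6 \right)},\left(-5 + c{\left(A{\left(-2 \right)} \right)}\right)^{2} \right)} = \left(-384\right) \left(-10\right) = 3840$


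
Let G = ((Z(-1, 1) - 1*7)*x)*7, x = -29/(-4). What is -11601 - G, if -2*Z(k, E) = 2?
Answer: -11195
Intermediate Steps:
Z(k, E) = -1 (Z(k, E) = -1/2*2 = -1)
x = 29/4 (x = -29*(-1/4) = 29/4 ≈ 7.2500)
G = -406 (G = ((-1 - 1*7)*(29/4))*7 = ((-1 - 7)*(29/4))*7 = -8*29/4*7 = -58*7 = -406)
-11601 - G = -11601 - 1*(-406) = -11601 + 406 = -11195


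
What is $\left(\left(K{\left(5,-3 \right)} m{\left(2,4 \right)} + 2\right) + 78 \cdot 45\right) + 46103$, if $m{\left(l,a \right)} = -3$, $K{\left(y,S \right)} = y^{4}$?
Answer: $47740$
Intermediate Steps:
$\left(\left(K{\left(5,-3 \right)} m{\left(2,4 \right)} + 2\right) + 78 \cdot 45\right) + 46103 = \left(\left(5^{4} \left(-3\right) + 2\right) + 78 \cdot 45\right) + 46103 = \left(\left(625 \left(-3\right) + 2\right) + 3510\right) + 46103 = \left(\left(-1875 + 2\right) + 3510\right) + 46103 = \left(-1873 + 3510\right) + 46103 = 1637 + 46103 = 47740$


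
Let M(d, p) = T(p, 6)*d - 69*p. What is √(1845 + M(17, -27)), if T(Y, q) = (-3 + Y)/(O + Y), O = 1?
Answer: √629967/13 ≈ 61.054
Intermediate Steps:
T(Y, q) = (-3 + Y)/(1 + Y)
M(d, p) = -69*p + d*(-3 + p)/(1 + p) (M(d, p) = ((-3 + p)/(1 + p))*d - 69*p = d*(-3 + p)/(1 + p) - 69*p = -69*p + d*(-3 + p)/(1 + p))
√(1845 + M(17, -27)) = √(1845 + (17*(-3 - 27) - 69*(-27)*(1 - 27))/(1 - 27)) = √(1845 + (17*(-30) - 69*(-27)*(-26))/(-26)) = √(1845 - (-510 - 48438)/26) = √(1845 - 1/26*(-48948)) = √(1845 + 24474/13) = √(48459/13) = √629967/13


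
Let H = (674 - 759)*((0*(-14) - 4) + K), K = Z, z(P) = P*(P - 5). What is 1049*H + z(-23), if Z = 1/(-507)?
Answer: 181242293/507 ≈ 3.5748e+5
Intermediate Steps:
z(P) = P*(-5 + P)
Z = -1/507 ≈ -0.0019724
K = -1/507 ≈ -0.0019724
H = 172465/507 (H = (674 - 759)*((0*(-14) - 4) - 1/507) = -85*((0 - 4) - 1/507) = -85*(-4 - 1/507) = -85*(-2029/507) = 172465/507 ≈ 340.17)
1049*H + z(-23) = 1049*(172465/507) - 23*(-5 - 23) = 180915785/507 - 23*(-28) = 180915785/507 + 644 = 181242293/507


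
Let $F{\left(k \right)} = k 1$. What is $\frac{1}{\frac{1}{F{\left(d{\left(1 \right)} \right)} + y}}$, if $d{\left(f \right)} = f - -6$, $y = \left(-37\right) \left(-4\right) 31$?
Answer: $4595$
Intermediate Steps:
$y = 4588$ ($y = 148 \cdot 31 = 4588$)
$d{\left(f \right)} = 6 + f$ ($d{\left(f \right)} = f + 6 = 6 + f$)
$F{\left(k \right)} = k$
$\frac{1}{\frac{1}{F{\left(d{\left(1 \right)} \right)} + y}} = \frac{1}{\frac{1}{\left(6 + 1\right) + 4588}} = \frac{1}{\frac{1}{7 + 4588}} = \frac{1}{\frac{1}{4595}} = 4595$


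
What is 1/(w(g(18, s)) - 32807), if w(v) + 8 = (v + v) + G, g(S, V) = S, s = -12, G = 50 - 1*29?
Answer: -1/32758 ≈ -3.0527e-5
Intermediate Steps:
G = 21 (G = 50 - 29 = 21)
w(v) = 13 + 2*v (w(v) = -8 + ((v + v) + 21) = -8 + (2*v + 21) = -8 + (21 + 2*v) = 13 + 2*v)
1/(w(g(18, s)) - 32807) = 1/((13 + 2*18) - 32807) = 1/((13 + 36) - 32807) = 1/(49 - 32807) = 1/(-32758) = -1/32758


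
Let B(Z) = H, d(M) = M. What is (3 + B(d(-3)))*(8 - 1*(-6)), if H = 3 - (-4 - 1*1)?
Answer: 154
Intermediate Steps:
H = 8 (H = 3 - (-4 - 1) = 3 - 1*(-5) = 3 + 5 = 8)
B(Z) = 8
(3 + B(d(-3)))*(8 - 1*(-6)) = (3 + 8)*(8 - 1*(-6)) = 11*(8 + 6) = 11*14 = 154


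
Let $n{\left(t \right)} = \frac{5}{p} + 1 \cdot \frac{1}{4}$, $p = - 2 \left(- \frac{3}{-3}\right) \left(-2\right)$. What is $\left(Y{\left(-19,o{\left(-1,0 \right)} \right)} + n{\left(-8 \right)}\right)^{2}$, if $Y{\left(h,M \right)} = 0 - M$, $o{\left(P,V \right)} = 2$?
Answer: $\frac{1}{4} \approx 0.25$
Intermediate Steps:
$p = 4$ ($p = - 2 \left(\left(-3\right) \left(- \frac{1}{3}\right)\right) \left(-2\right) = \left(-2\right) 1 \left(-2\right) = \left(-2\right) \left(-2\right) = 4$)
$n{\left(t \right)} = \frac{3}{2}$ ($n{\left(t \right)} = \frac{5}{4} + 1 \cdot \frac{1}{4} = 5 \cdot \frac{1}{4} + 1 \cdot \frac{1}{4} = \frac{5}{4} + \frac{1}{4} = \frac{3}{2}$)
$Y{\left(h,M \right)} = - M$
$\left(Y{\left(-19,o{\left(-1,0 \right)} \right)} + n{\left(-8 \right)}\right)^{2} = \left(\left(-1\right) 2 + \frac{3}{2}\right)^{2} = \left(-2 + \frac{3}{2}\right)^{2} = \left(- \frac{1}{2}\right)^{2} = \frac{1}{4}$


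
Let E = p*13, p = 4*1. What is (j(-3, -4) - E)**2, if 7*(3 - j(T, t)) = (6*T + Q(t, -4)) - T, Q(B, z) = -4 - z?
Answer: 107584/49 ≈ 2195.6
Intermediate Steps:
p = 4
E = 52 (E = 4*13 = 52)
j(T, t) = 3 - 5*T/7 (j(T, t) = 3 - ((6*T + (-4 - 1*(-4))) - T)/7 = 3 - ((6*T + (-4 + 4)) - T)/7 = 3 - ((6*T + 0) - T)/7 = 3 - (6*T - T)/7 = 3 - 5*T/7)
(j(-3, -4) - E)**2 = ((3 - 5/7*(-3)) - 1*52)**2 = ((3 + 15/7) - 52)**2 = (36/7 - 52)**2 = (-328/7)**2 = 107584/49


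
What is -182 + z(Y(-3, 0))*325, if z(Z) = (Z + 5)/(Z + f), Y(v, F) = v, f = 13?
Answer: -117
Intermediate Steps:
z(Z) = (5 + Z)/(13 + Z) (z(Z) = (Z + 5)/(Z + 13) = (5 + Z)/(13 + Z))
-182 + z(Y(-3, 0))*325 = -182 + ((5 - 3)/(13 - 3))*325 = -182 + (2/10)*325 = -182 + ((⅒)*2)*325 = -182 + (⅕)*325 = -182 + 65 = -117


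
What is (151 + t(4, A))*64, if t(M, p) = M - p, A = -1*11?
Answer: 10624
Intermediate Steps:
A = -11
(151 + t(4, A))*64 = (151 + (4 - 1*(-11)))*64 = (151 + (4 + 11))*64 = (151 + 15)*64 = 166*64 = 10624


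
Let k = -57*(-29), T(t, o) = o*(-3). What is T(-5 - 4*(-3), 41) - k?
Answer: -1776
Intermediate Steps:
T(t, o) = -3*o
k = 1653
T(-5 - 4*(-3), 41) - k = -3*41 - 1*1653 = -123 - 1653 = -1776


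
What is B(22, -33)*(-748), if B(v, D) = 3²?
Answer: -6732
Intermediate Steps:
B(v, D) = 9
B(22, -33)*(-748) = 9*(-748) = -6732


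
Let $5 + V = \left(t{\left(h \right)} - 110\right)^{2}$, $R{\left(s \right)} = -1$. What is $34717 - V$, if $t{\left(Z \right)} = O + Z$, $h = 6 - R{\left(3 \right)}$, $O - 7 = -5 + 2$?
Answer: $24921$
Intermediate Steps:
$O = 4$ ($O = 7 + \left(-5 + 2\right) = 7 - 3 = 4$)
$h = 7$ ($h = 6 - -1 = 6 + 1 = 7$)
$t{\left(Z \right)} = 4 + Z$
$V = 9796$ ($V = -5 + \left(\left(4 + 7\right) - 110\right)^{2} = -5 + \left(11 - 110\right)^{2} = -5 + \left(-99\right)^{2} = -5 + 9801 = 9796$)
$34717 - V = 34717 - 9796 = 24921$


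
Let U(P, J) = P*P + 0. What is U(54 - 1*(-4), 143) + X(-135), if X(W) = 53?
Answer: 3417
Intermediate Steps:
U(P, J) = P**2 (U(P, J) = P**2 + 0 = P**2)
U(54 - 1*(-4), 143) + X(-135) = (54 - 1*(-4))**2 + 53 = (54 + 4)**2 + 53 = 58**2 + 53 = 3364 + 53 = 3417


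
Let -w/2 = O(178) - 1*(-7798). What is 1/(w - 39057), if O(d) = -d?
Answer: -1/54297 ≈ -1.8417e-5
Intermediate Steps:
w = -15240 (w = -2*(-1*178 - 1*(-7798)) = -2*(-178 + 7798) = -2*7620 = -15240)
1/(w - 39057) = 1/(-15240 - 39057) = 1/(-54297) = -1/54297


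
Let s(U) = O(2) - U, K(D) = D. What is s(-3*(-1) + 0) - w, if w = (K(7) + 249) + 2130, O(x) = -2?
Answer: -2391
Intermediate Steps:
w = 2386 (w = (7 + 249) + 2130 = 256 + 2130 = 2386)
s(U) = -2 - U
s(-3*(-1) + 0) - w = (-2 - (-3*(-1) + 0)) - 1*2386 = (-2 - (3 + 0)) - 2386 = (-2 - 1*3) - 2386 = (-2 - 3) - 2386 = -5 - 2386 = -2391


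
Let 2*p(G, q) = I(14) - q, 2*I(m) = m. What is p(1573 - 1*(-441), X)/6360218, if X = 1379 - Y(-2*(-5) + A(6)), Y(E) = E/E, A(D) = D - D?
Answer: -1371/12720436 ≈ -0.00010778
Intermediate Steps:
I(m) = m/2
A(D) = 0
Y(E) = 1
X = 1378 (X = 1379 - 1*1 = 1379 - 1 = 1378)
p(G, q) = 7/2 - q/2 (p(G, q) = ((½)*14 - q)/2 = (7 - q)/2 = 7/2 - q/2)
p(1573 - 1*(-441), X)/6360218 = (7/2 - ½*1378)/6360218 = (7/2 - 689)*(1/6360218) = -1371/2*1/6360218 = -1371/12720436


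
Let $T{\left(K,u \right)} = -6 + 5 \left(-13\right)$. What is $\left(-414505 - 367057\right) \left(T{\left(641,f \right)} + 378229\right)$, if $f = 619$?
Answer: $-295553922796$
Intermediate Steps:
$T{\left(K,u \right)} = -71$ ($T{\left(K,u \right)} = -6 - 65 = -71$)
$\left(-414505 - 367057\right) \left(T{\left(641,f \right)} + 378229\right) = \left(-414505 - 367057\right) \left(-71 + 378229\right) = \left(-781562\right) 378158 = -295553922796$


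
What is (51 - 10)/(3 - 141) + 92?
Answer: 12655/138 ≈ 91.703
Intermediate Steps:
(51 - 10)/(3 - 141) + 92 = 41/(-138) + 92 = 41*(-1/138) + 92 = -41/138 + 92 = 12655/138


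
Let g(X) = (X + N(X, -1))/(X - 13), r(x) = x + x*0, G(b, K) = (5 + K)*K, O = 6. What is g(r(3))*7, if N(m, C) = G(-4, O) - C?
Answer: -49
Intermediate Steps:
G(b, K) = K*(5 + K)
N(m, C) = 66 - C (N(m, C) = 6*(5 + 6) - C = 6*11 - C = 66 - C)
r(x) = x (r(x) = x + 0 = x)
g(X) = (67 + X)/(-13 + X) (g(X) = (X + (66 - 1*(-1)))/(X - 13) = (X + (66 + 1))/(-13 + X) = (X + 67)/(-13 + X) = (67 + X)/(-13 + X))
g(r(3))*7 = ((67 + 3)/(-13 + 3))*7 = (70/(-10))*7 = -1/10*70*7 = -7*7 = -49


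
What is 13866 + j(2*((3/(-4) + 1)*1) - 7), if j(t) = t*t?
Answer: 55633/4 ≈ 13908.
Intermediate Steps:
j(t) = t²
13866 + j(2*((3/(-4) + 1)*1) - 7) = 13866 + (2*((3/(-4) + 1)*1) - 7)² = 13866 + (2*((3*(-¼) + 1)*1) - 7)² = 13866 + (2*((-¾ + 1)*1) - 7)² = 13866 + (2*((¼)*1) - 7)² = 13866 + (2*(¼) - 7)² = 13866 + (½ - 7)² = 13866 + (-13/2)² = 13866 + 169/4 = 55633/4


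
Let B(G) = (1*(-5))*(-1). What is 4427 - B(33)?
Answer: 4422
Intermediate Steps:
B(G) = 5 (B(G) = -5*(-1) = 5)
4427 - B(33) = 4427 - 1*5 = 4427 - 5 = 4422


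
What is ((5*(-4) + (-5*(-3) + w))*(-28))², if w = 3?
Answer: 3136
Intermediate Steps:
((5*(-4) + (-5*(-3) + w))*(-28))² = ((5*(-4) + (-5*(-3) + 3))*(-28))² = ((-20 + (15 + 3))*(-28))² = ((-20 + 18)*(-28))² = (-2*(-28))² = 56² = 3136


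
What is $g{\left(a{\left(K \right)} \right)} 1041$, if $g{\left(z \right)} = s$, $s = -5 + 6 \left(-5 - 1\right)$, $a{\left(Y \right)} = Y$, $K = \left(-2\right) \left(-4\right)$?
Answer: $-42681$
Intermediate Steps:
$K = 8$
$s = -41$ ($s = -5 + 6 \left(-6\right) = -5 - 36 = -41$)
$g{\left(z \right)} = -41$
$g{\left(a{\left(K \right)} \right)} 1041 = \left(-41\right) 1041 = -42681$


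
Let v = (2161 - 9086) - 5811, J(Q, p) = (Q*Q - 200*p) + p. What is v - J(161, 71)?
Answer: -24528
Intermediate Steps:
J(Q, p) = Q² - 199*p (J(Q, p) = (Q² - 200*p) + p = Q² - 199*p)
v = -12736 (v = -6925 - 5811 = -12736)
v - J(161, 71) = -12736 - (161² - 199*71) = -12736 - (25921 - 14129) = -12736 - 1*11792 = -12736 - 11792 = -24528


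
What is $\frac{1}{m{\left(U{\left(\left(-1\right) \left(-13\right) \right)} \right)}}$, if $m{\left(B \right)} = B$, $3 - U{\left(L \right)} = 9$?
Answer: $- \frac{1}{6} \approx -0.16667$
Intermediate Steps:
$U{\left(L \right)} = -6$ ($U{\left(L \right)} = 3 - 9 = -6$)
$\frac{1}{m{\left(U{\left(\left(-1\right) \left(-13\right) \right)} \right)}} = \frac{1}{-6} = - \frac{1}{6}$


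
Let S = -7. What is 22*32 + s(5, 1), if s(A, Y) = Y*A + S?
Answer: 702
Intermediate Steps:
s(A, Y) = -7 + A*Y (s(A, Y) = Y*A - 7 = A*Y - 7 = -7 + A*Y)
22*32 + s(5, 1) = 22*32 + (-7 + 5*1) = 704 + (-7 + 5) = 704 - 2 = 702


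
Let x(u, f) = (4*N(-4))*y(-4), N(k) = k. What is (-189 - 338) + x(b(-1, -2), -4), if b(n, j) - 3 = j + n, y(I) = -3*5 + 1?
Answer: -303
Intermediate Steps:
y(I) = -14 (y(I) = -15 + 1 = -14)
b(n, j) = 3 + j + n (b(n, j) = 3 + (j + n) = 3 + j + n)
x(u, f) = 224 (x(u, f) = (4*(-4))*(-14) = -16*(-14) = 224)
(-189 - 338) + x(b(-1, -2), -4) = (-189 - 338) + 224 = -527 + 224 = -303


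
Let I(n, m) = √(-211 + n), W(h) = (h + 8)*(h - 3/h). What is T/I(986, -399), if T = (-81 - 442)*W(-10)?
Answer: -50731*√31/775 ≈ -364.46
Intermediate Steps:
W(h) = (8 + h)*(h - 3/h)
T = -50731/5 (T = (-81 - 442)*(-3 + (-10)² - 24/(-10) + 8*(-10)) = -523*(-3 + 100 - 24*(-⅒) - 80) = -523*(-3 + 100 + 12/5 - 80) = -523*97/5 = -50731/5 ≈ -10146.)
T/I(986, -399) = -50731/(5*√(-211 + 986)) = -50731*√31/155/5 = -50731*√31/775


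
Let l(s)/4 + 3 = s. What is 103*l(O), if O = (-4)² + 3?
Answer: 6592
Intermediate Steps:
O = 19 (O = 16 + 3 = 19)
l(s) = -12 + 4*s
103*l(O) = 103*(-12 + 4*19) = 103*(-12 + 76) = 103*64 = 6592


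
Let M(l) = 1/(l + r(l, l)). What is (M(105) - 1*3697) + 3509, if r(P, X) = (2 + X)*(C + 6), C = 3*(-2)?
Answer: -19739/105 ≈ -187.99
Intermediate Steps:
C = -6
r(P, X) = 0 (r(P, X) = (2 + X)*(-6 + 6) = (2 + X)*0 = 0)
M(l) = 1/l (M(l) = 1/(l + 0) = 1/l)
(M(105) - 1*3697) + 3509 = (1/105 - 1*3697) + 3509 = (1/105 - 3697) + 3509 = -388184/105 + 3509 = -19739/105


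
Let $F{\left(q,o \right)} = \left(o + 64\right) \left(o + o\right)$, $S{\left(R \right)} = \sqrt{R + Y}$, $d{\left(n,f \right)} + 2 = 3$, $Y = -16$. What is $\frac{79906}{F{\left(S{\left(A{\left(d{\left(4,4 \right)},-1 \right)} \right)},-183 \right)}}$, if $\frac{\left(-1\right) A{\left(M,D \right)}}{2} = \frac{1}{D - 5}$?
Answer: $\frac{39953}{21777} \approx 1.8346$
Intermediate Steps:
$d{\left(n,f \right)} = 1$ ($d{\left(n,f \right)} = -2 + 3 = 1$)
$A{\left(M,D \right)} = - \frac{2}{-5 + D}$ ($A{\left(M,D \right)} = - \frac{2}{D - 5} = - \frac{2}{-5 + D}$)
$S{\left(R \right)} = \sqrt{-16 + R}$ ($S{\left(R \right)} = \sqrt{R - 16} = \sqrt{-16 + R}$)
$F{\left(q,o \right)} = 2 o \left(64 + o\right)$ ($F{\left(q,o \right)} = \left(64 + o\right) 2 o = 2 o \left(64 + o\right)$)
$\frac{79906}{F{\left(S{\left(A{\left(d{\left(4,4 \right)},-1 \right)} \right)},-183 \right)}} = \frac{79906}{2 \left(-183\right) \left(64 - 183\right)} = \frac{79906}{2 \left(-183\right) \left(-119\right)} = \frac{79906}{43554} = 79906 \cdot \frac{1}{43554} = \frac{39953}{21777}$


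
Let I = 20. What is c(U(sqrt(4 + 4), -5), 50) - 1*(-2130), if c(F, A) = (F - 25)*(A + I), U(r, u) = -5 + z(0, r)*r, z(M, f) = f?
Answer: 590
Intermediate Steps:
U(r, u) = -5 + r**2 (U(r, u) = -5 + r*r = -5 + r**2)
c(F, A) = (-25 + F)*(20 + A) (c(F, A) = (F - 25)*(A + 20) = (-25 + F)*(20 + A))
c(U(sqrt(4 + 4), -5), 50) - 1*(-2130) = (-500 - 25*50 + 20*(-5 + (sqrt(4 + 4))**2) + 50*(-5 + (sqrt(4 + 4))**2)) - 1*(-2130) = (-500 - 1250 + 20*(-5 + (sqrt(8))**2) + 50*(-5 + (sqrt(8))**2)) + 2130 = (-500 - 1250 + 20*(-5 + (2*sqrt(2))**2) + 50*(-5 + (2*sqrt(2))**2)) + 2130 = (-500 - 1250 + 20*(-5 + 8) + 50*(-5 + 8)) + 2130 = (-500 - 1250 + 20*3 + 50*3) + 2130 = (-500 - 1250 + 60 + 150) + 2130 = -1540 + 2130 = 590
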